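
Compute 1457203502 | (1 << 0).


1457203502 | (1 << 0) = 1457203502 | 1 = 1457203503

1457203503


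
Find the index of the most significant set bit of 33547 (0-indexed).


0b1000001100001011. Highest set bit at position 15

15


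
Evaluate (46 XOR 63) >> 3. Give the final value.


Step 1: 46 ^ 63 = 17
Step 2: 17 >> 3 = 2

2


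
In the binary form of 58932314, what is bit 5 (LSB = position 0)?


0b11100000110011110001011010, position 5 = 0

0


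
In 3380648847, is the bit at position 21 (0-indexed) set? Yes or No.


0b11001001100000001001101110001111, bit 21 = 0. No

No


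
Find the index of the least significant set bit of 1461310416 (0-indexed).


0b1010111000110011101001111010000. Lowest set bit at position 4

4


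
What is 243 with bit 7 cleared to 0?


243 & ~(1 << 7) = 115

115


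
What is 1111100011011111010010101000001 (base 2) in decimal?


1111100011011111010010101000001 in decimal = 2087691585

2087691585


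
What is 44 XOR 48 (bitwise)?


0b101100 ^ 0b110000 = 0b11100 = 28

28


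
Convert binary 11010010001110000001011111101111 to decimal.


11010010001110000001011111101111 in decimal = 3526891503

3526891503


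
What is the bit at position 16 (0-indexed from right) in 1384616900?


0b1010010100001111001001111000100, position 16 = 1

1


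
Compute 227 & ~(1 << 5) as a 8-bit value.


227 & ~(1 << 5) = 195

195


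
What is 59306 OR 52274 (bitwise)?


0b1110011110101010 | 0b1100110000110010 = 0b1110111110111010 = 61370

61370


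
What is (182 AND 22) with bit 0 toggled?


Step 1: 182 & 22 = 22
Step 2: 22 ^ (1 << 0) = 22 ^ 1 = 23

23


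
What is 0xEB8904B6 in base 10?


EB8904B6 hex = 3951625398 decimal

3951625398


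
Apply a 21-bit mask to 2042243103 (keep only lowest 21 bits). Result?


2042243103 & 2097151 = 1714207

1714207


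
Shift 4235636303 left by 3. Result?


0b11111100011101101010111001001111 << 3 = 0b11111100011101101010111001001111000 = 33885090424

33885090424


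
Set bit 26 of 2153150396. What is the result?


2153150396 | (1 << 26) = 2153150396 | 67108864 = 2220259260

2220259260


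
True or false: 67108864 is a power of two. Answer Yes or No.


0b100000000000000000000000000. Only one bit set => Yes

Yes


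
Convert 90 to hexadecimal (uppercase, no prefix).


90 = 5A hex

5A


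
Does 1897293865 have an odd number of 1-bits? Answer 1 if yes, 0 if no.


0b1110001000101100110100000101001 has 13 ones => parity 1

1


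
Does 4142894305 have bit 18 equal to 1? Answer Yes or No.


0b11110110111011111000110011100001, bit 18 = 1. Yes

Yes


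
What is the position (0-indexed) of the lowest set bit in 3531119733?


0b11010010011110001001110001110101. Lowest set bit at position 0

0


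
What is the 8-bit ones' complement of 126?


126 ^ 255 = 129

129


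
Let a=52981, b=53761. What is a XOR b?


52981 ^ 53761 = 7412

7412


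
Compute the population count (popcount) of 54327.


0b1101010000110111 has 9 set bits

9


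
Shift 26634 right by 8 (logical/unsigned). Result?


0b110100000001010 >> 8 = 0b1101000 = 104

104


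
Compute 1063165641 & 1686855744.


0b111111010111101001111011001001 & 0b1100100100010110110000001000000 = 0b100100000010100000000001000000 = 604635200

604635200


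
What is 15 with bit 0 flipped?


15 ^ (1 << 0) = 15 ^ 1 = 14

14


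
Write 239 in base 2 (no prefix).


239 = 11101111 in binary

11101111


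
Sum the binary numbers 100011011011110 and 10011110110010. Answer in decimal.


100011011011110 + 10011110110010 = 110111010010000 = 28304

28304


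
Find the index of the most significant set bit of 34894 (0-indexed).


0b1000100001001110. Highest set bit at position 15

15


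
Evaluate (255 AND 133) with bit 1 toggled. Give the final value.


Step 1: 255 & 133 = 133
Step 2: 133 ^ (1 << 1) = 133 ^ 2 = 135

135


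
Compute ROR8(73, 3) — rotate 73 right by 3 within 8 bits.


Rotate 0b1001001 right by 3 (8-bit) = 0b101001 = 41

41


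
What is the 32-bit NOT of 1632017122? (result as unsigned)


~0b1100001010001101001101011100010 = 0b10011110101110010110010100011101 = 2662950173 (32-bit unsigned)

2662950173


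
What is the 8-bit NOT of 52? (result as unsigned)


~0b110100 = 0b11001011 = 203 (8-bit unsigned)

203


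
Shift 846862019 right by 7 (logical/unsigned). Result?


0b110010011110100001011011000011 >> 7 = 0b11001001111010000101101 = 6616109

6616109


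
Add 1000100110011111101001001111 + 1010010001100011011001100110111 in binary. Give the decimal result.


1000100110011111101001001111 + 1010010001100011011001100110111 = 1011010110010111010110110000110 = 1523297670

1523297670


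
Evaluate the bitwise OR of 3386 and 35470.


0b110100111010 | 0b1000101010001110 = 0b1000111110111110 = 36798

36798


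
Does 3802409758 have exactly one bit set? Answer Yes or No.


0b11100010101001000010101100011110. Multiple bits set => No

No


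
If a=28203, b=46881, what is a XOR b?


28203 ^ 46881 = 55562

55562


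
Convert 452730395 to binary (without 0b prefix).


452730395 = 11010111111000001111000011011 in binary

11010111111000001111000011011


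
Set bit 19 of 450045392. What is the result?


450045392 | (1 << 19) = 450045392 | 524288 = 450569680

450569680


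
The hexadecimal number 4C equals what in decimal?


4C hex = 76 decimal

76


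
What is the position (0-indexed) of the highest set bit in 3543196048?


0b11010011001100001110000110010000. Highest set bit at position 31

31


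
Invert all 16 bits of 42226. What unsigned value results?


42226 ^ 65535 = 23309

23309


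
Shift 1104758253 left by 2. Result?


0b1000001110110010100010111101101 << 2 = 0b100000111011001010001011110110100 = 4419033012

4419033012


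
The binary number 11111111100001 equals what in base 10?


11111111100001 in decimal = 16353

16353


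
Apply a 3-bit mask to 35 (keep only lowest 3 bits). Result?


35 & 7 = 3

3


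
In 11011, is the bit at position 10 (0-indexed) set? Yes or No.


0b10101100000011, bit 10 = 0. No

No


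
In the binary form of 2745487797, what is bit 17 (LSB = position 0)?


0b10100011101001001101000110110101, position 17 = 0

0


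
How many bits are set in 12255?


0b10111111011111 has 12 set bits

12


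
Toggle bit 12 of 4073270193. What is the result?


4073270193 ^ (1 << 12) = 4073270193 ^ 4096 = 4073274289

4073274289


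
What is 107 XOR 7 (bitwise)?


0b1101011 ^ 0b111 = 0b1101100 = 108

108


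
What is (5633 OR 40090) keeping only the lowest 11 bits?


Step 1: 5633 | 40090 = 40603
Step 2: 40603 & 2047 = 1691

1691


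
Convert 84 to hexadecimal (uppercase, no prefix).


84 = 54 hex

54


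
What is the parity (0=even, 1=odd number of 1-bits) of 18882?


0b100100111000010 has 6 ones => parity 0

0


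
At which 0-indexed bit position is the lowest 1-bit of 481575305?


0b11100101101000100000110001001. Lowest set bit at position 0

0


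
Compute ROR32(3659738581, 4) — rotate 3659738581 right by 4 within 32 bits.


Rotate 0b11011010001000110010110111010101 right by 4 (32-bit) = 0b1011101101000100011001011011101 = 1570910941

1570910941


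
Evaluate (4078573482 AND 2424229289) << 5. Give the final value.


Step 1: 4078573482 & 2424229289 = 2417624488
Step 2: 2417624488 << 5 = 77363983616

77363983616


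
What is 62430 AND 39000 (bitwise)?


0b1111001111011110 & 0b1001100001011000 = 0b1001000001011000 = 36952

36952


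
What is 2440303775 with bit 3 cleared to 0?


2440303775 & ~(1 << 3) = 2440303767

2440303767


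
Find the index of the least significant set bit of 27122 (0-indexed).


0b110100111110010. Lowest set bit at position 1

1


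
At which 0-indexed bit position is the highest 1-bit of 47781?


0b1011101010100101. Highest set bit at position 15

15


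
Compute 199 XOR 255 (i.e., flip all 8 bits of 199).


199 ^ 255 = 56

56


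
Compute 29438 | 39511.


0b111001011111110 | 0b1001101001010111 = 0b1111101011111111 = 64255

64255


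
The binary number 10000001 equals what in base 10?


10000001 in decimal = 129

129


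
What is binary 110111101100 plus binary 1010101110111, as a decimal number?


110111101100 + 1010101110111 = 10001101100011 = 9059

9059


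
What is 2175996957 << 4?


0b10000001101100110001010000011101 << 4 = 0b100000011011001100010100000111010000 = 34815951312

34815951312


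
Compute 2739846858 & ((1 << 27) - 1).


2739846858 & 134217727 = 55492298

55492298


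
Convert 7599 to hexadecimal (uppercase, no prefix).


7599 = 1DAF hex

1DAF


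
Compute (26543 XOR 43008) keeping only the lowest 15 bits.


Step 1: 26543 ^ 43008 = 53167
Step 2: 53167 & 32767 = 20399

20399


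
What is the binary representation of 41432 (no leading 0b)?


41432 = 1010000111011000 in binary

1010000111011000


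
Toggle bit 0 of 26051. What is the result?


26051 ^ (1 << 0) = 26051 ^ 1 = 26050

26050


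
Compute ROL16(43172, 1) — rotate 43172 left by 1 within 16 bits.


Rotate 0b1010100010100100 left by 1 (16-bit) = 0b101000101001001 = 20809

20809


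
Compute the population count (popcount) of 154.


0b10011010 has 4 set bits

4


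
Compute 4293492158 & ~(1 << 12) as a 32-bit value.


4293492158 & ~(1 << 12) = 4293488062

4293488062


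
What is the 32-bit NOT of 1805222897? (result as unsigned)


~0b1101011100110011000001111110001 = 0b10010100011001100111110000001110 = 2489744398 (32-bit unsigned)

2489744398


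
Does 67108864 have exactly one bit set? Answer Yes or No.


0b100000000000000000000000000. Only one bit set => Yes

Yes


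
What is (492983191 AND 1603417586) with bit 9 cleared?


Step 1: 492983191 & 1603417586 = 486674834
Step 2: 486674834 & ~(1 << 9) = 486674834

486674834


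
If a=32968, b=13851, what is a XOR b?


32968 ^ 13851 = 46803

46803


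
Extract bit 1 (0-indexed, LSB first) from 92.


0b1011100, position 1 = 0

0


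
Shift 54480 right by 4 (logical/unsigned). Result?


0b1101010011010000 >> 4 = 0b110101001101 = 3405

3405


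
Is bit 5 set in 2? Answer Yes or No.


0b10, bit 5 = 0. No

No


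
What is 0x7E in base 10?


7E hex = 126 decimal

126


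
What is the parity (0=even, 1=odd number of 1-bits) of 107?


0b1101011 has 5 ones => parity 1

1


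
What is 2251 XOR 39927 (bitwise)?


0b100011001011 ^ 0b1001101111110111 = 0b1001001100111100 = 37692

37692


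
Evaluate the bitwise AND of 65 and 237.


0b1000001 & 0b11101101 = 0b1000001 = 65

65


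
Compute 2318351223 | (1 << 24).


2318351223 | (1 << 24) = 2318351223 | 16777216 = 2335128439

2335128439


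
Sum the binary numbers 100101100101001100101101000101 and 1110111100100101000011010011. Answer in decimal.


100101100101001100101101000101 + 1110111100100101000011010011 = 110100100001110001110000011000 = 881269784

881269784


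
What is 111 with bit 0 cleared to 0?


111 & ~(1 << 0) = 110

110


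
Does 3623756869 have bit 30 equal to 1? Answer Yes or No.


0b11010111111111100010010001000101, bit 30 = 1. Yes

Yes


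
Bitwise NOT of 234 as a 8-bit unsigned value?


~0b11101010 = 0b10101 = 21 (8-bit unsigned)

21


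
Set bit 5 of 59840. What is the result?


59840 | (1 << 5) = 59840 | 32 = 59872

59872


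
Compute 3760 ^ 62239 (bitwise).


0b111010110000 ^ 0b1111001100011111 = 0b1111110110101111 = 64943

64943


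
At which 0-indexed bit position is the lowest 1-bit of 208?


0b11010000. Lowest set bit at position 4

4


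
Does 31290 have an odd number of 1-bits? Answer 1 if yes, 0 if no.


0b111101000111010 has 9 ones => parity 1

1


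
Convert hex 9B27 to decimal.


9B27 hex = 39719 decimal

39719


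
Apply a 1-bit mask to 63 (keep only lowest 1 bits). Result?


63 & 1 = 1

1


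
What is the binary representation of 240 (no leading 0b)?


240 = 11110000 in binary

11110000


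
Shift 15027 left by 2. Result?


0b11101010110011 << 2 = 0b1110101011001100 = 60108

60108


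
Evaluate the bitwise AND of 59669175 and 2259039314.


0b11100011100111101010110111 & 0b10000110101001100011010001010010 = 0b10100001100011000000010010 = 42348562

42348562


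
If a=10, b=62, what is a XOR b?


10 ^ 62 = 52

52


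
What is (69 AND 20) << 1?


Step 1: 69 & 20 = 4
Step 2: 4 << 1 = 8

8


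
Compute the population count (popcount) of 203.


0b11001011 has 5 set bits

5


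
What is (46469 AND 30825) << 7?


Step 1: 46469 & 30825 = 12289
Step 2: 12289 << 7 = 1572992

1572992


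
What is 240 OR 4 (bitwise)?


0b11110000 | 0b100 = 0b11110100 = 244

244


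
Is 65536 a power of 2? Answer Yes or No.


0b10000000000000000. Only one bit set => Yes

Yes


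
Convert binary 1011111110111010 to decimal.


1011111110111010 in decimal = 49082

49082


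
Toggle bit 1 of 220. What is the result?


220 ^ (1 << 1) = 220 ^ 2 = 222

222


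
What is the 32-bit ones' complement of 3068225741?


3068225741 ^ 4294967295 = 1226741554

1226741554


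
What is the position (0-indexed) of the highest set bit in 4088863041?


0b11110011101101110001100101000001. Highest set bit at position 31

31


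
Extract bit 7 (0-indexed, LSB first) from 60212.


0b1110101100110100, position 7 = 0

0


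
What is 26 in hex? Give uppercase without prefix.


26 = 1A hex

1A


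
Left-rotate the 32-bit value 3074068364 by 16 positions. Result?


Rotate 0b10110111001110101000111110001100 left by 16 (32-bit) = 0b10001111100011001011011100111010 = 2408363834

2408363834


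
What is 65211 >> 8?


0b1111111010111011 >> 8 = 0b11111110 = 254

254


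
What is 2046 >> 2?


0b11111111110 >> 2 = 0b111111111 = 511

511


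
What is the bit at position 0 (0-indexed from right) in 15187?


0b11101101010011, position 0 = 1

1


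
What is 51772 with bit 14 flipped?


51772 ^ (1 << 14) = 51772 ^ 16384 = 35388

35388


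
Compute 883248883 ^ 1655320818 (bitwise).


0b110100101001010100111011110011 ^ 0b1100010101010100011000011110010 = 0b1010110000011110111111000000001 = 1443855873

1443855873


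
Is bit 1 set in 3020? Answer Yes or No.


0b101111001100, bit 1 = 0. No

No


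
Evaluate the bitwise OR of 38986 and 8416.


0b1001100001001010 | 0b10000011100000 = 0b1011100011101010 = 47338

47338


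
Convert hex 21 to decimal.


21 hex = 33 decimal

33


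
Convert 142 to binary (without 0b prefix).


142 = 10001110 in binary

10001110


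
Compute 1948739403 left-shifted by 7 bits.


0b1110100001001110110011101001011 << 7 = 0b11101000010011101100111010010110000000 = 249438643584

249438643584


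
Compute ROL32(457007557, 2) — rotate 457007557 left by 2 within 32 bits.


Rotate 0b11011001111010110000111000101 left by 2 (32-bit) = 0b1101100111101011000011100010100 = 1828030228

1828030228


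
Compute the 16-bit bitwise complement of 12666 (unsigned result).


~0b11000101111010 = 0b1100111010000101 = 52869 (16-bit unsigned)

52869


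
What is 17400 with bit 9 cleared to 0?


17400 & ~(1 << 9) = 16888

16888


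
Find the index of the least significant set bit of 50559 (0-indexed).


0b1100010101111111. Lowest set bit at position 0

0


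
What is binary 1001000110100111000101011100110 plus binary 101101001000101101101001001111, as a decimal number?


1001000110100111000101011100110 + 101101001000101101101001001111 = 1110101111101100110010100110101 = 1979082037

1979082037


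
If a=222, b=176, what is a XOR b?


222 ^ 176 = 110

110


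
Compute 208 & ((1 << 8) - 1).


208 & 255 = 208

208


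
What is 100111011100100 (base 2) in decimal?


100111011100100 in decimal = 20196

20196


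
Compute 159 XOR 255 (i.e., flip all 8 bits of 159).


159 ^ 255 = 96

96


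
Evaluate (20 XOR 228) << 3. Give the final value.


Step 1: 20 ^ 228 = 240
Step 2: 240 << 3 = 1920

1920


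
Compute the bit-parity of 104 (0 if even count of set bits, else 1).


0b1101000 has 3 ones => parity 1

1


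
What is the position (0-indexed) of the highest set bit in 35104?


0b1000100100100000. Highest set bit at position 15

15


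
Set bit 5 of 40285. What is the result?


40285 | (1 << 5) = 40285 | 32 = 40317

40317


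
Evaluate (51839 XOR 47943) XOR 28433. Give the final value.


Step 1: 51839 ^ 47943 = 28984
Step 2: 28984 ^ 28433 = 7721

7721


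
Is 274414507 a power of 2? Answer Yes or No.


0b10000010110110011101110101011. Multiple bits set => No

No


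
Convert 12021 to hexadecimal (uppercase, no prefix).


12021 = 2EF5 hex

2EF5


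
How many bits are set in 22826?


0b101100100101010 has 7 set bits

7


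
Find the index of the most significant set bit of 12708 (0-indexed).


0b11000110100100. Highest set bit at position 13

13


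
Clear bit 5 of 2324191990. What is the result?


2324191990 & ~(1 << 5) = 2324191958

2324191958


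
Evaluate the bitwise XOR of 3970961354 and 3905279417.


0b11101100101100000000111111001010 ^ 0b11101000110001011101010110111001 = 0b100011101011101101001110011 = 74832499

74832499


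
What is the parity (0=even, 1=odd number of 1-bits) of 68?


0b1000100 has 2 ones => parity 0

0


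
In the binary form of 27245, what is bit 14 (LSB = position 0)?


0b110101001101101, position 14 = 1

1


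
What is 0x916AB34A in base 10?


916AB34A hex = 2439689034 decimal

2439689034


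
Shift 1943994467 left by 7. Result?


0b1110011110111110000000001100011 << 7 = 0b11100111101111100000000011000110000000 = 248831291776

248831291776


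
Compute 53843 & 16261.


0b1101001001010011 & 0b11111110000101 = 0b1001000000001 = 4609

4609


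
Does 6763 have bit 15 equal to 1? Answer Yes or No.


0b1101001101011, bit 15 = 0. No

No


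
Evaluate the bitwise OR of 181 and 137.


0b10110101 | 0b10001001 = 0b10111101 = 189

189


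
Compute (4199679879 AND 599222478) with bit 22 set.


Step 1: 4199679879 & 599222478 = 571605126
Step 2: 571605126 | (1 << 22) = 571605126 | 4194304 = 575799430

575799430


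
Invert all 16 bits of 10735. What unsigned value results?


10735 ^ 65535 = 54800

54800


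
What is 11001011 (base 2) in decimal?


11001011 in decimal = 203

203


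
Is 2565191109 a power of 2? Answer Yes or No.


0b10011000111001011011010111000101. Multiple bits set => No

No


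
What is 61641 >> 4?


0b1111000011001001 >> 4 = 0b111100001100 = 3852

3852


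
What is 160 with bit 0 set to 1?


160 | (1 << 0) = 160 | 1 = 161

161


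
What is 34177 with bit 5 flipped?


34177 ^ (1 << 5) = 34177 ^ 32 = 34209

34209


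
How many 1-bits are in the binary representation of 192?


0b11000000 has 2 set bits

2


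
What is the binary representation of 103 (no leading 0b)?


103 = 1100111 in binary

1100111


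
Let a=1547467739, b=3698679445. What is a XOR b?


1547467739 ^ 3698679445 = 2152277326

2152277326


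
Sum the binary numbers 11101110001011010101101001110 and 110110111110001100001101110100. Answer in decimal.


11101110001011010101101001110 + 110110111110001100001101110100 = 1010100101111100110111011000010 = 1421766338

1421766338


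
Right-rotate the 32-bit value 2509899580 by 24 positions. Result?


Rotate 0b10010101100110100000011100111100 right by 24 (32-bit) = 0b10011010000001110011110010010101 = 2584165525

2584165525


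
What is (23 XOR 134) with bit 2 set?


Step 1: 23 ^ 134 = 145
Step 2: 145 | (1 << 2) = 145 | 4 = 149

149


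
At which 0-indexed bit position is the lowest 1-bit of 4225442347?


0b11111011110110110010001000101011. Lowest set bit at position 0

0


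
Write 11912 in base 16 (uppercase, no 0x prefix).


11912 = 2E88 hex

2E88


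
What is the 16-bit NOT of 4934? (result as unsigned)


~0b1001101000110 = 0b1110110010111001 = 60601 (16-bit unsigned)

60601


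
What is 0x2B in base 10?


2B hex = 43 decimal

43


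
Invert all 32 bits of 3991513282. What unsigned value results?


3991513282 ^ 4294967295 = 303454013

303454013


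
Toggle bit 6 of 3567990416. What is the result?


3567990416 ^ (1 << 6) = 3567990416 ^ 64 = 3567990480

3567990480


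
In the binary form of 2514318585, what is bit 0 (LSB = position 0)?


0b10010101110111010111010011111001, position 0 = 1

1


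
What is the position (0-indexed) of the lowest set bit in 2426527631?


0b10010000101000011101111110001111. Lowest set bit at position 0

0


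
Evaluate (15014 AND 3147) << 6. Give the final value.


Step 1: 15014 & 3147 = 2050
Step 2: 2050 << 6 = 131200

131200


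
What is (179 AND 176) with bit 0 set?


Step 1: 179 & 176 = 176
Step 2: 176 | (1 << 0) = 176 | 1 = 177

177


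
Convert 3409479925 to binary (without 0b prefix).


3409479925 = 11001011001110001000100011110101 in binary

11001011001110001000100011110101


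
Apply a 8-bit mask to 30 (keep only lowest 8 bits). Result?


30 & 255 = 30

30


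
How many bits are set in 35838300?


0b10001000101101100101011100 has 12 set bits

12


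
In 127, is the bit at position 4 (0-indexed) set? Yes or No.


0b1111111, bit 4 = 1. Yes

Yes


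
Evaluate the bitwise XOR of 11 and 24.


0b1011 ^ 0b11000 = 0b10011 = 19

19


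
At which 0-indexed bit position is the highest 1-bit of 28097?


0b110110111000001. Highest set bit at position 14

14


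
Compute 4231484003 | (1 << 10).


4231484003 | (1 << 10) = 4231484003 | 1024 = 4231485027

4231485027


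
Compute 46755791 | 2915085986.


0b10110010010110111111001111 | 0b10101101110000001010111010100010 = 0b10101111110010011110111111101111 = 2949246959

2949246959


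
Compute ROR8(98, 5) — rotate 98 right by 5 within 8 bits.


Rotate 0b1100010 right by 5 (8-bit) = 0b10011 = 19

19


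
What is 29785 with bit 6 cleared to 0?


29785 & ~(1 << 6) = 29721

29721


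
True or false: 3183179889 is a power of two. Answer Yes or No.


0b10111101101110110111100001110001. Multiple bits set => No

No


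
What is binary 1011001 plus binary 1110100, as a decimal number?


1011001 + 1110100 = 11001101 = 205

205


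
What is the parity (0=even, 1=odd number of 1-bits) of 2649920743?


0b10011101111100101001010011100111 has 19 ones => parity 1

1


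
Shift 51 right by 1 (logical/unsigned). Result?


0b110011 >> 1 = 0b11001 = 25

25


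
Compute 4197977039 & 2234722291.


0b11111010001110000000101111001111 & 0b10000101001100110010011111110011 = 0b10000000001100000000001111000011 = 2150630339

2150630339


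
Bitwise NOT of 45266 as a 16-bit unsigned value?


~0b1011000011010010 = 0b100111100101101 = 20269 (16-bit unsigned)

20269


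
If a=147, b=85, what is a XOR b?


147 ^ 85 = 198

198


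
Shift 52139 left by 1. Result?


0b1100101110101011 << 1 = 0b11001011101010110 = 104278

104278


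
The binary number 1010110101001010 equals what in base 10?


1010110101001010 in decimal = 44362

44362


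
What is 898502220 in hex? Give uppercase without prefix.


898502220 = 358E0E4C hex

358E0E4C


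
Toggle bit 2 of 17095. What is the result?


17095 ^ (1 << 2) = 17095 ^ 4 = 17091

17091


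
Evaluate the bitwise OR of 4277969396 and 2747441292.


0b11111110111111001010000111110100 | 0b10100011110000101010000010001100 = 0b11111111111111101010000111111100 = 4294877692

4294877692


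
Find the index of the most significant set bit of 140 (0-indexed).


0b10001100. Highest set bit at position 7

7


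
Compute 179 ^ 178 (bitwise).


0b10110011 ^ 0b10110010 = 0b1 = 1

1


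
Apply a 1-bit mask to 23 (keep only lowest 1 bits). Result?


23 & 1 = 1

1


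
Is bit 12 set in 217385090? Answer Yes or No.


0b1100111101010000100010000010, bit 12 = 0. No

No


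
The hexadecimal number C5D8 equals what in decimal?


C5D8 hex = 50648 decimal

50648


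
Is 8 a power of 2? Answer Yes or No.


0b1000. Only one bit set => Yes

Yes


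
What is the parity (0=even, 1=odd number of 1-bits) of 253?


0b11111101 has 7 ones => parity 1

1


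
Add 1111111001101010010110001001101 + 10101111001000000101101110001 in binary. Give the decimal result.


1111111001101010010110001001101 + 10101111001000000101101110001 = 10010101000110010011011110111110 = 2501457854

2501457854


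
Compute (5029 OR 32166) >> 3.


Step 1: 5029 | 32166 = 32679
Step 2: 32679 >> 3 = 4084

4084


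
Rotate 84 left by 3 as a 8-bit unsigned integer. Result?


Rotate 0b1010100 left by 3 (8-bit) = 0b10100010 = 162

162


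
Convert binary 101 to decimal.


101 in decimal = 5

5


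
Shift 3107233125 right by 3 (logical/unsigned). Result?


0b10111001001101001001110101100101 >> 3 = 0b10111001001101001001110101100 = 388404140

388404140


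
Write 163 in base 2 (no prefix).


163 = 10100011 in binary

10100011


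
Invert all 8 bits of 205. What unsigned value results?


205 ^ 255 = 50

50


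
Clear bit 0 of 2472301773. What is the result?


2472301773 & ~(1 << 0) = 2472301772

2472301772


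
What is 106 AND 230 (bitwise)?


0b1101010 & 0b11100110 = 0b1100010 = 98

98


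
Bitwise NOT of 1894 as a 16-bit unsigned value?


~0b11101100110 = 0b1111100010011001 = 63641 (16-bit unsigned)

63641


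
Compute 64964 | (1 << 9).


64964 | (1 << 9) = 64964 | 512 = 65476

65476


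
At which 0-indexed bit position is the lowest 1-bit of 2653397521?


0b10011110001001111010001000010001. Lowest set bit at position 0

0


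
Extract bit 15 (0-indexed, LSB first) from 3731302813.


0b11011110011001110010100110011101, position 15 = 0

0


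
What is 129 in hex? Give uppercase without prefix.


129 = 81 hex

81


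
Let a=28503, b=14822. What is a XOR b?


28503 ^ 14822 = 22193

22193


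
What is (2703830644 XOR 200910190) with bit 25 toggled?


Step 1: 2703830644 ^ 200910190 = 2865793818
Step 2: 2865793818 ^ (1 << 25) = 2865793818 ^ 33554432 = 2832239386

2832239386


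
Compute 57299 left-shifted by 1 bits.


0b1101111111010011 << 1 = 0b11011111110100110 = 114598

114598


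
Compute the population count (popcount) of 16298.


0b11111110101010 has 10 set bits

10


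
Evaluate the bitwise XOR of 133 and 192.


0b10000101 ^ 0b11000000 = 0b1000101 = 69

69


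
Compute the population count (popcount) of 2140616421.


0b1111111100101110011011011100101 has 21 set bits

21


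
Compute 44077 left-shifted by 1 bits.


0b1010110000101101 << 1 = 0b10101100001011010 = 88154

88154


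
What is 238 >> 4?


0b11101110 >> 4 = 0b1110 = 14

14


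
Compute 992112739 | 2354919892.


0b111011001000100111000001100011 | 0b10001100010111010011100111010100 = 0b10111111011111110111100111110111 = 3212802551

3212802551


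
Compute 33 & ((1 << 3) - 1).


33 & 7 = 1

1


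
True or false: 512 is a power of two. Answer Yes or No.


0b1000000000. Only one bit set => Yes

Yes


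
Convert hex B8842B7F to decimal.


B8842B7F hex = 3095669631 decimal

3095669631


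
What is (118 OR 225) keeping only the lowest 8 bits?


Step 1: 118 | 225 = 247
Step 2: 247 & 255 = 247

247


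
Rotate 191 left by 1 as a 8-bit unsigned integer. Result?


Rotate 0b10111111 left by 1 (8-bit) = 0b1111111 = 127

127


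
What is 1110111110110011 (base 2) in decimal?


1110111110110011 in decimal = 61363

61363


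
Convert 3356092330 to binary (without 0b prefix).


3356092330 = 11001000000010011110011110101010 in binary

11001000000010011110011110101010


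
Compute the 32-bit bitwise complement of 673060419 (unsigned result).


~0b101000000111100001011001000011 = 0b11010111111000011110100110111100 = 3621906876 (32-bit unsigned)

3621906876


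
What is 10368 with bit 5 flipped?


10368 ^ (1 << 5) = 10368 ^ 32 = 10400

10400


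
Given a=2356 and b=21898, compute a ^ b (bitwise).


2356 ^ 21898 = 23742

23742


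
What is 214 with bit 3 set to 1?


214 | (1 << 3) = 214 | 8 = 222

222


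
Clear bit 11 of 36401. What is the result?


36401 & ~(1 << 11) = 34353

34353


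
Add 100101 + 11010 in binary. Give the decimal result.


100101 + 11010 = 111111 = 63

63


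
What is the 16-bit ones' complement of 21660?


21660 ^ 65535 = 43875

43875


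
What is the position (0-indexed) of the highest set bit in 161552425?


0b1001101000010001100000101001. Highest set bit at position 27

27


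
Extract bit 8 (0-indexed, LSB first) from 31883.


0b111110010001011, position 8 = 0

0


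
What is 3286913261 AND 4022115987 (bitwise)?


0b11000011111010100101000011101101 & 0b11101111101111001001111010010011 = 0b11000011101010000001000010000001 = 3282571393

3282571393


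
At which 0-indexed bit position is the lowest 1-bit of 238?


0b11101110. Lowest set bit at position 1

1


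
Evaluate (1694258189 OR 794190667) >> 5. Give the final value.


Step 1: 1694258189 | 794190667 = 1878947663
Step 2: 1878947663 >> 5 = 58717114

58717114


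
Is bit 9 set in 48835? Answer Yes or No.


0b1011111011000011, bit 9 = 1. Yes

Yes


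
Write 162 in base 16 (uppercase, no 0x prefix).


162 = A2 hex

A2


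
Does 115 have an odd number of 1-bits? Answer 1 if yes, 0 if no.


0b1110011 has 5 ones => parity 1

1


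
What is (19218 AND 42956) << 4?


Step 1: 19218 & 42956 = 768
Step 2: 768 << 4 = 12288

12288


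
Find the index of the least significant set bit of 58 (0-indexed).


0b111010. Lowest set bit at position 1

1


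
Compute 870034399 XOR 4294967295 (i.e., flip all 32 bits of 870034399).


870034399 ^ 4294967295 = 3424932896

3424932896


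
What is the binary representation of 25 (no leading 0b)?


25 = 11001 in binary

11001


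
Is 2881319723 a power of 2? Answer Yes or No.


0b10101011101111010111001100101011. Multiple bits set => No

No


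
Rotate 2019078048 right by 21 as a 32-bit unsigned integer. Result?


Rotate 0b1111000010110001010111110100000 right by 21 (32-bit) = 0b11000101011111010000001111000010 = 3313304514

3313304514


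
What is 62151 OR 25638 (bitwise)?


0b1111001011000111 | 0b110010000100110 = 0b1111011011100111 = 63207

63207


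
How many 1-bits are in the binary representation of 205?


0b11001101 has 5 set bits

5


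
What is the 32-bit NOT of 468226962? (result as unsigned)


~0b11011111010001001001110010010 = 0b11100100000101110110110001101101 = 3826740333 (32-bit unsigned)

3826740333


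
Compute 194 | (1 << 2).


194 | (1 << 2) = 194 | 4 = 198

198


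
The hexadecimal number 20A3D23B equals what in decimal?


20A3D23B hex = 547607099 decimal

547607099


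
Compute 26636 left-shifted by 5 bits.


0b110100000001100 << 5 = 0b11010000000110000000 = 852352

852352


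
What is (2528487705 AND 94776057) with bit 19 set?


Step 1: 2528487705 & 94776057 = 77867033
Step 2: 77867033 | (1 << 19) = 77867033 | 524288 = 78391321

78391321


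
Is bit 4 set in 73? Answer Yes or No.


0b1001001, bit 4 = 0. No

No


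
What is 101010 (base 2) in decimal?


101010 in decimal = 42

42


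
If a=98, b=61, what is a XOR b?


98 ^ 61 = 95

95


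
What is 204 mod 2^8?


204 & 255 = 204

204


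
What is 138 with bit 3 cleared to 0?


138 & ~(1 << 3) = 130

130


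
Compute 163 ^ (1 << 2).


163 ^ (1 << 2) = 163 ^ 4 = 167

167


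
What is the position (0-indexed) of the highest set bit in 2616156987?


0b10011011111011110110001100111011. Highest set bit at position 31

31


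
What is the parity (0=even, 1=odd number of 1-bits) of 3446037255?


0b11001101011001100101101100000111 has 17 ones => parity 1

1


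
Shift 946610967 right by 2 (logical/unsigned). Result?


0b111000011011000010001100010111 >> 2 = 0b1110000110110000100011000101 = 236652741

236652741


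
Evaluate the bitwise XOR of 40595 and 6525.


0b1001111010010011 ^ 0b1100101111101 = 0b1000011111101110 = 34798

34798


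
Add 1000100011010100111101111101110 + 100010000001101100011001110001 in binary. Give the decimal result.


1000100011010100111101111101110 + 100010000001101100011001110001 = 1100110011100010100001001011111 = 1718698591

1718698591


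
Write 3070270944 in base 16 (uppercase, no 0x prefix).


3070270944 = B7009DE0 hex

B7009DE0


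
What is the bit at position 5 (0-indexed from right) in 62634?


0b1111010010101010, position 5 = 1

1


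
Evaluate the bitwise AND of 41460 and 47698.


0b1010000111110100 & 0b1011101001010010 = 0b1010000001010000 = 41040

41040


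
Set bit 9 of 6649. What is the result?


6649 | (1 << 9) = 6649 | 512 = 7161

7161


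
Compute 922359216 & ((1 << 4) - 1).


922359216 & 15 = 0

0


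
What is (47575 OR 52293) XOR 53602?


Step 1: 47575 | 52293 = 64983
Step 2: 64983 ^ 53602 = 11445

11445


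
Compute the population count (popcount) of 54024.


0b1101001100001000 has 6 set bits

6


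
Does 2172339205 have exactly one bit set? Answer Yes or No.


0b10000001011110110100010000000101. Multiple bits set => No

No


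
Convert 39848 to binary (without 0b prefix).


39848 = 1001101110101000 in binary

1001101110101000


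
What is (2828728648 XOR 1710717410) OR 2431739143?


Step 1: 2828728648 ^ 1710717410 = 3446505642
Step 2: 3446505642 | 2431739143 = 3724404143

3724404143


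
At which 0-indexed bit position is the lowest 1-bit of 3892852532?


0b11101000000010000011011100110100. Lowest set bit at position 2

2


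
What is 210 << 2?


0b11010010 << 2 = 0b1101001000 = 840

840


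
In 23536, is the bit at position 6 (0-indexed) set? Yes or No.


0b101101111110000, bit 6 = 1. Yes

Yes


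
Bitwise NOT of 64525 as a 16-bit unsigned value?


~0b1111110000001101 = 0b1111110010 = 1010 (16-bit unsigned)

1010


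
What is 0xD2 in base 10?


D2 hex = 210 decimal

210


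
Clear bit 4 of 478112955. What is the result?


478112955 & ~(1 << 4) = 478112939

478112939


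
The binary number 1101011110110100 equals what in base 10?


1101011110110100 in decimal = 55220

55220


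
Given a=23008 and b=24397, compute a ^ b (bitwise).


23008 ^ 24397 = 1709

1709


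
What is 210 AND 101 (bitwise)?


0b11010010 & 0b1100101 = 0b1000000 = 64

64


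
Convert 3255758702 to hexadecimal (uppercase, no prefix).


3255758702 = C20EEF6E hex

C20EEF6E


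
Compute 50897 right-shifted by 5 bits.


0b1100011011010001 >> 5 = 0b11000110110 = 1590

1590


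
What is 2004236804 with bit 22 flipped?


2004236804 ^ (1 << 22) = 2004236804 ^ 4194304 = 2000042500

2000042500


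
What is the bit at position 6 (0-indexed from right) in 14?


0b1110, position 6 = 0

0


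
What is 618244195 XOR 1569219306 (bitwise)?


0b100100110110011010100001100011 ^ 0b1011101100010000110001011101010 = 0b1111001010100011100101010001001 = 2035403401

2035403401


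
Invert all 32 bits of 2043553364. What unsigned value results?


2043553364 ^ 4294967295 = 2251413931

2251413931


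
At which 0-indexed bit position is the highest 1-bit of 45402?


0b1011000101011010. Highest set bit at position 15

15


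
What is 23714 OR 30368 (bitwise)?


0b101110010100010 | 0b111011010100000 = 0b111111010100010 = 32418

32418


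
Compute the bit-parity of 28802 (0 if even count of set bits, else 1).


0b111000010000010 has 5 ones => parity 1

1


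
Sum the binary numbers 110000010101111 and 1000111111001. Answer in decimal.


110000010101111 + 1000111111001 = 111001010101000 = 29352

29352


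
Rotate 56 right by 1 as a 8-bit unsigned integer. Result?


Rotate 0b111000 right by 1 (8-bit) = 0b11100 = 28

28


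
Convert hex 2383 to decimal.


2383 hex = 9091 decimal

9091


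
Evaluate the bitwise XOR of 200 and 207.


0b11001000 ^ 0b11001111 = 0b111 = 7

7


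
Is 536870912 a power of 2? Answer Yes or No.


0b100000000000000000000000000000. Only one bit set => Yes

Yes


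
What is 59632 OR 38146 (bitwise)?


0b1110100011110000 | 0b1001010100000010 = 0b1111110111110010 = 65010

65010


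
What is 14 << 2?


0b1110 << 2 = 0b111000 = 56

56


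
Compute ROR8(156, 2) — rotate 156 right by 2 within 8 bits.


Rotate 0b10011100 right by 2 (8-bit) = 0b100111 = 39

39


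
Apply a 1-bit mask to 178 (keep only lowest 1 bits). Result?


178 & 1 = 0

0


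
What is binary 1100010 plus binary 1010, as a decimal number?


1100010 + 1010 = 1101100 = 108

108


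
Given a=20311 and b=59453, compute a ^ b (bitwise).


20311 ^ 59453 = 42858

42858


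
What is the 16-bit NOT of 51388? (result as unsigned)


~0b1100100010111100 = 0b11011101000011 = 14147 (16-bit unsigned)

14147


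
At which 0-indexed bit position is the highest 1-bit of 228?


0b11100100. Highest set bit at position 7

7


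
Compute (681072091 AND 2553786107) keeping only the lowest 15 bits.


Step 1: 681072091 & 2553786107 = 135267547
Step 2: 135267547 & 32767 = 1243

1243


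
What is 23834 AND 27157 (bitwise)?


0b101110100011010 & 0b110101000010101 = 0b100100000010000 = 18448

18448


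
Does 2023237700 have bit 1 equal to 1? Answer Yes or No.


0b1111000100110000010100001000100, bit 1 = 0. No

No


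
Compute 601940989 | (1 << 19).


601940989 | (1 << 19) = 601940989 | 524288 = 602465277

602465277


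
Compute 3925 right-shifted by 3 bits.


0b111101010101 >> 3 = 0b111101010 = 490

490


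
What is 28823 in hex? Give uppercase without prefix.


28823 = 7097 hex

7097


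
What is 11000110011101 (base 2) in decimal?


11000110011101 in decimal = 12701

12701


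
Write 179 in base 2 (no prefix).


179 = 10110011 in binary

10110011


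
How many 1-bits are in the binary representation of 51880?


0b1100101010101000 has 7 set bits

7


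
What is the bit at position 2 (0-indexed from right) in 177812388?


0b1010100110010011001110100100, position 2 = 1

1


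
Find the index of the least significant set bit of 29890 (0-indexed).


0b111010011000010. Lowest set bit at position 1

1


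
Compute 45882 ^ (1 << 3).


45882 ^ (1 << 3) = 45882 ^ 8 = 45874

45874


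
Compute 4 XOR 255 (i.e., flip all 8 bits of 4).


4 ^ 255 = 251

251


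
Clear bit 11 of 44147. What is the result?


44147 & ~(1 << 11) = 42099

42099


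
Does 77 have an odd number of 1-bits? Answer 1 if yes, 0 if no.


0b1001101 has 4 ones => parity 0

0
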